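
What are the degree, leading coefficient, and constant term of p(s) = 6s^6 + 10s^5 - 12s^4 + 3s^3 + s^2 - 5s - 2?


Highest power of s is 6, with coefficient 6. Constant term is -2.
Degree = 6, leading coefficient = 6, constant term = -2


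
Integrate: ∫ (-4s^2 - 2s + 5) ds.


Reverse power rule on each term:
  ∫ -4s^2 ds = -(4/3)s^3
  ∫ -2s ds = -s^2
  ∫ 5 ds = 5s
F(s) = -(4/3)s^3 - s^2 + 5s + C


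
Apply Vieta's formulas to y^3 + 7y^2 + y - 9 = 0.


Monic cubic y^3+by^2+cy+d=0: sum=-b, pairwise sum=c, product=-d.
b=7, c=1, d=-9
r1+r2+r3 = -7
r1r2+r1r3+r2r3 = 1
r1r2r3 = 9


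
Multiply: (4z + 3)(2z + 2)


Distribute each term of the first polynomial:
  (4z)(2z + 2) = 8z^2 + 8z
  (3)(2z + 2) = 6z + 6
Sum: 8z^2 + 14z + 6


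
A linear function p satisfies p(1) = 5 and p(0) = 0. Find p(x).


p(x) = mx + b. Using p(1)=5, p(0)=0:
m = (5)/(1) = 5/1 = 5
b = 5 - m*(1) = 5 - 5 = 0
p(x) = 5x


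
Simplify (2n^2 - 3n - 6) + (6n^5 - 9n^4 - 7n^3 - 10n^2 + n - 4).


Align terms by degree and add:
  2n^2 - 3n - 6
+ 6n^5 - 9n^4 - 7n^3 - 10n^2 + n - 4
= 6n^5 - 9n^4 - 7n^3 - 8n^2 - 2n - 10


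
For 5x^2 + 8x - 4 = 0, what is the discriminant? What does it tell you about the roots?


D = b^2 - 4ac = (8)^2 - 4(5)(-4) = 64 + 80 = 144
Since D > 0: two distinct rational roots


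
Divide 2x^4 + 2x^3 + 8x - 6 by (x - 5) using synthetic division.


Synthetic division with c = 5. Coefficients: 2, 2, 0, 8, -6
Bring down 2.
  2 * 5 = 10; 10 + 2 = 12
  12 * 5 = 60; 60 + 0 = 60
  60 * 5 = 300; 300 + 8 = 308
  308 * 5 = 1540; 1540 - 6 = 1534
Quotient: 2x^3 + 12x^2 + 60x + 308, Remainder: 1534


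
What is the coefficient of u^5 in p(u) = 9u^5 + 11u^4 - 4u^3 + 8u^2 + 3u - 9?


Read off the coefficient of u^5: 9


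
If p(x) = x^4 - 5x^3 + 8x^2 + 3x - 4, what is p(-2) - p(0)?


p(-2) = 78
p(0) = -4
p(-2) - p(0) = 78 + 4 = 82


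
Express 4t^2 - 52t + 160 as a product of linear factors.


Roots satisfy r1 + r2 = -b/a = 13 and r1*r2 = c/a = 40.
So r1 = 5, r2 = 8.
4t^2 - 52t + 160 = 4(t - r1)(t - r2) = 4(t - 5)(t - 8)


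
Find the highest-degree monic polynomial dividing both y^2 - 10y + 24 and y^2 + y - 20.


Factor each:
  y^2 - 10y + 24 = (y - 4)(y - 6)
  y^2 + y - 20 = (y - 4)(y + 5)
Common monic factor: y - 4


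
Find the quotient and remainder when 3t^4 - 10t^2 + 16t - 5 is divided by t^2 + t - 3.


(3t^4 - 10t^2 + 16t - 5) / (t^2 + t - 3)
Step 1: 3t^2 * (t^2 + t - 3) = 3t^4 + 3t^3 - 9t^2; subtract.
Step 2: -3t * (t^2 + t - 3) = -3t^3 - 3t^2 + 9t; subtract.
Step 3: 2 * (t^2 + t - 3) = 2t^2 + 2t - 6; subtract.
Quotient: 3t^2 - 3t + 2, Remainder: 5t + 1


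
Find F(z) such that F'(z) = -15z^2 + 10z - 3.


Reverse power rule on each term:
  ∫ -15z^2 dz = -5z^3
  ∫ 10z dz = 5z^2
  ∫ -3 dz = -3z
F(z) = -5z^3 + 5z^2 - 3z + C


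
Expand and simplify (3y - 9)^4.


Expand (3y - 9)^4 by repeated multiplication:
  (3y - 9)^2 = 9y^2 - 54y + 81
  (3y - 9)^3 = 27y^3 - 243y^2 + 729y - 729
= 81y^4 - 972y^3 + 4374y^2 - 8748y + 6561


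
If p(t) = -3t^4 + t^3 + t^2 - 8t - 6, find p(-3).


Using direct substitution:
  -3 * (-3)^4 = -243
  1 * (-3)^3 = -27
  1 * (-3)^2 = 9
  -8 * (-3)^1 = 24
  constant: -6
Sum = -243 - 27 + 9 + 24 - 6 = -243


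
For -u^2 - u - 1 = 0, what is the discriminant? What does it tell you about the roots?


D = b^2 - 4ac = (-1)^2 - 4(-1)(-1) = 1 - 4 = -3
Since D < 0: two complex conjugate roots (no real roots)


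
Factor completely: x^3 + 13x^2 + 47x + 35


Try integer roots (divisors of 35). x=-7: p(-7)=0.
Divide out (x + 7): quotient is x^2 + 6x + 5.
Factor the quadratic: (x + 1)(x + 5)
Result: (x + 7)(x + 1)(x + 5)


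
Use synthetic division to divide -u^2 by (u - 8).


Synthetic division with c = 8. Coefficients: -1, 0, 0
Bring down -1.
  -1 * 8 = -8; -8 + 0 = -8
  -8 * 8 = -64; -64 + 0 = -64
Quotient: -u - 8, Remainder: -64


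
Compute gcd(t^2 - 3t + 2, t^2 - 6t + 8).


Factor each:
  t^2 - 3t + 2 = (t - 2)(t - 1)
  t^2 - 6t + 8 = (t - 2)(t - 4)
Common monic factor: t - 2


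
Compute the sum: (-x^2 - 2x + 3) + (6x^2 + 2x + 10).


Align terms by degree and add:
  -x^2 - 2x + 3
+ 6x^2 + 2x + 10
= 5x^2 + 13


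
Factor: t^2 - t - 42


Roots satisfy r1 + r2 = -b/a = 1 and r1*r2 = c/a = -42.
So r1 = 7, r2 = -6.
t^2 - t - 42 = (t - r1)(t - r2) = (t - 7)(t + 6)


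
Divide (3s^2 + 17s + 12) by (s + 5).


(3s^2 + 17s + 12) / (s + 5)
Step 1: 3s * (s + 5) = 3s^2 + 15s; subtract.
Step 2: 2 * (s + 5) = 2s + 10; subtract.
Quotient: 3s + 2, Remainder: 2


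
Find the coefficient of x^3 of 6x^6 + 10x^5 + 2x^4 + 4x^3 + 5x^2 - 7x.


Read off the coefficient of x^3: 4


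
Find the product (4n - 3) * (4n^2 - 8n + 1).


Distribute each term of the first polynomial:
  (4n)(4n^2 - 8n + 1) = 16n^3 - 32n^2 + 4n
  (-3)(4n^2 - 8n + 1) = -12n^2 + 24n - 3
Sum: 16n^3 - 44n^2 + 28n - 3


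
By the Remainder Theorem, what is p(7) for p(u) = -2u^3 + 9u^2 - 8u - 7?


By the Remainder Theorem, the remainder equals p(7):
  -2*(7)^3 = -686
  9*(7)^2 = 441
  -8*(7)^1 = -56
  constant: -7
Sum: -686 + 441 - 56 - 7 = -308


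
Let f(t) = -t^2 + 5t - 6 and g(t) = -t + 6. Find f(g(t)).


Substitute g(t) into f:
f(g(t)) = -1*(-t + 6)^2 + 5*(-t + 6) + (-6)
(-t + 6)^2 = t^2 - 12t + 36
Expand and combine: -t^2 + 7t - 12


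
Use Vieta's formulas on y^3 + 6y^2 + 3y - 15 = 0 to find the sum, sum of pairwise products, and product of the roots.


Monic cubic y^3+by^2+cy+d=0: sum=-b, pairwise sum=c, product=-d.
b=6, c=3, d=-15
r1+r2+r3 = -6
r1r2+r1r3+r2r3 = 3
r1r2r3 = 15


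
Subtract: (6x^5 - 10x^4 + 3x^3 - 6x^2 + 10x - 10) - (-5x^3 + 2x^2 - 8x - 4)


Distribute the minus sign:
  (6x^5 - 10x^4 + 3x^3 - 6x^2 + 10x - 10)
- (-5x^3 + 2x^2 - 8x - 4)
Negate second polynomial: 5x^3 - 2x^2 + 8x + 4
Add: 6x^5 - 10x^4 + 8x^3 - 8x^2 + 18x - 6


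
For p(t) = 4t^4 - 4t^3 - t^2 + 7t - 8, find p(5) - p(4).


p(5) = 2002
p(4) = 772
p(5) - p(4) = 2002 - 772 = 1230


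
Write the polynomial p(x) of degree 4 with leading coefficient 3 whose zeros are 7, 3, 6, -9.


p(x) = 3(x - 7)(x - 3)(x - 6)(x + 9)
Expand: 3x^4 - 21x^3 - 189x^2 + 1809x - 3402


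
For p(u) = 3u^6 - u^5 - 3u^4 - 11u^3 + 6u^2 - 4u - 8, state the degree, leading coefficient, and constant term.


Highest power of u is 6, with coefficient 3. Constant term is -8.
Degree = 6, leading coefficient = 3, constant term = -8


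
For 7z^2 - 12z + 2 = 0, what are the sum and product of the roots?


For az^2+bz+c=0: sum = -b/a, product = c/a.
a=7, b=-12, c=2
Sum = -(-12)/7 = 12/7
Product = (2)/7 = 2/7


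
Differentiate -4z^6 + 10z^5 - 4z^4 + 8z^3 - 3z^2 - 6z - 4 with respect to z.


Apply the power rule term by term:
  d/dz(-4z^6) = -24z^5
  d/dz(10z^5) = 50z^4
  d/dz(-4z^4) = -16z^3
  d/dz(8z^3) = 24z^2
  d/dz(-3z^2) = -6z
  d/dz(-6z) = -6
  d/dz(-4) = 0
p'(z) = -24z^5 + 50z^4 - 16z^3 + 24z^2 - 6z - 6


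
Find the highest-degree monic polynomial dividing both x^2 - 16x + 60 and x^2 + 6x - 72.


Factor each:
  x^2 - 16x + 60 = (x - 6)(x - 10)
  x^2 + 6x - 72 = (x - 6)(x + 12)
Common monic factor: x - 6


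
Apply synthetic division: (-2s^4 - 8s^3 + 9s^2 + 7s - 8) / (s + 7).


Synthetic division with c = -7. Coefficients: -2, -8, 9, 7, -8
Bring down -2.
  -2 * -7 = 14; 14 - 8 = 6
  6 * -7 = -42; -42 + 9 = -33
  -33 * -7 = 231; 231 + 7 = 238
  238 * -7 = -1666; -1666 - 8 = -1674
Quotient: -2s^3 + 6s^2 - 33s + 238, Remainder: -1674


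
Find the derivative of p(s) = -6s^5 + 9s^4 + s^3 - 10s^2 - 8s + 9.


Apply the power rule term by term:
  d/ds(-6s^5) = -30s^4
  d/ds(9s^4) = 36s^3
  d/ds(s^3) = 3s^2
  d/ds(-10s^2) = -20s
  d/ds(-8s) = -8
  d/ds(9) = 0
p'(s) = -30s^4 + 36s^3 + 3s^2 - 20s - 8


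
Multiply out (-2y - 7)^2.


Expand (-2y - 7)^2 by repeated multiplication:
= 4y^2 + 28y + 49


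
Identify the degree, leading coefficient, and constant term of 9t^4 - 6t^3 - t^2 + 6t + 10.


Highest power of t is 4, with coefficient 9. Constant term is 10.
Degree = 4, leading coefficient = 9, constant term = 10


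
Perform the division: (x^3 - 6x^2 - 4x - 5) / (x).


(x^3 - 6x^2 - 4x - 5) / (x)
Step 1: x^2 * (x) = x^3; subtract.
Step 2: -6x * (x) = -6x^2; subtract.
Step 3: -4 * (x) = -4x; subtract.
Quotient: x^2 - 6x - 4, Remainder: -5


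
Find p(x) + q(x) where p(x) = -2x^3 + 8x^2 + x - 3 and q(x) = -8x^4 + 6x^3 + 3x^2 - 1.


Align terms by degree and add:
  -2x^3 + 8x^2 + x - 3
  -8x^4 + 6x^3 + 3x^2 - 1
= -8x^4 + 4x^3 + 11x^2 + x - 4


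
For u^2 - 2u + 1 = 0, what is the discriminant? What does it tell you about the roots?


D = b^2 - 4ac = (-2)^2 - 4(1)(1) = 4 - 4 = 0
Since D = 0: one repeated real root


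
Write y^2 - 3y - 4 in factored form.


Roots satisfy r1 + r2 = -b/a = 3 and r1*r2 = c/a = -4.
So r1 = 4, r2 = -1.
y^2 - 3y - 4 = (y - r1)(y - r2) = (y - 4)(y + 1)


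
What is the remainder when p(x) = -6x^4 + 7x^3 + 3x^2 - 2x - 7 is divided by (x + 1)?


By the Remainder Theorem, the remainder equals p(-1):
  -6*(-1)^4 = -6
  7*(-1)^3 = -7
  3*(-1)^2 = 3
  -2*(-1)^1 = 2
  constant: -7
Sum: -6 - 7 + 3 + 2 - 7 = -15


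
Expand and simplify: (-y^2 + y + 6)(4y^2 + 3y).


Distribute each term of the first polynomial:
  (-y^2)(4y^2 + 3y) = -4y^4 - 3y^3
  (y)(4y^2 + 3y) = 4y^3 + 3y^2
  (6)(4y^2 + 3y) = 24y^2 + 18y
Sum: -4y^4 + y^3 + 27y^2 + 18y


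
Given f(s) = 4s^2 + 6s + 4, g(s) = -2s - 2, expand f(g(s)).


Substitute g(s) into f:
f(g(s)) = 4*(-2s - 2)^2 + 6*(-2s - 2) + 4
(-2s - 2)^2 = 4s^2 + 8s + 4
Expand and combine: 16s^2 + 20s + 8


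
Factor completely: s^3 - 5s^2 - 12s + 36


Try integer roots (divisors of 36). s=6: p(6)=0.
Divide out (s - 6): quotient is s^2 + s - 6.
Factor the quadratic: (s - 2)(s + 3)
Result: (s - 6)(s - 2)(s + 3)


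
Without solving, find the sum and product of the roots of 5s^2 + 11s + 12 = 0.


For as^2+bs+c=0: sum = -b/a, product = c/a.
a=5, b=11, c=12
Sum = -(11)/5 = -11/5
Product = (12)/5 = 12/5


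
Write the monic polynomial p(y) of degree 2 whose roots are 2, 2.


p(y) = (y - 2)(y - 2)
Expand: y^2 - 4y + 4


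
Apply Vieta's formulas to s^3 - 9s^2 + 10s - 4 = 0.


Monic cubic s^3+bs^2+cs+d=0: sum=-b, pairwise sum=c, product=-d.
b=-9, c=10, d=-4
r1+r2+r3 = 9
r1r2+r1r3+r2r3 = 10
r1r2r3 = 4


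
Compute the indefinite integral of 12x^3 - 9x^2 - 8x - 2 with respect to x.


Reverse power rule on each term:
  ∫ 12x^3 dx = 3x^4
  ∫ -9x^2 dx = -3x^3
  ∫ -8x dx = -4x^2
  ∫ -2 dx = -2x
F(x) = 3x^4 - 3x^3 - 4x^2 - 2x + C


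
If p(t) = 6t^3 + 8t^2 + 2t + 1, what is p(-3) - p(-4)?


p(-3) = -95
p(-4) = -263
p(-3) - p(-4) = -95 + 263 = 168


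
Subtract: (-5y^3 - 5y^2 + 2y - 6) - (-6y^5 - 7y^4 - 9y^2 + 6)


Distribute the minus sign:
  (-5y^3 - 5y^2 + 2y - 6)
- (-6y^5 - 7y^4 - 9y^2 + 6)
Negate second polynomial: 6y^5 + 7y^4 + 9y^2 - 6
Add: 6y^5 + 7y^4 - 5y^3 + 4y^2 + 2y - 12


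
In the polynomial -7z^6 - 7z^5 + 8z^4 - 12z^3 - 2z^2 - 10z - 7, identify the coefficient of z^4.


Read off the coefficient of z^4: 8


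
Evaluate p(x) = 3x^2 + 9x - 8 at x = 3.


Using direct substitution:
  3 * (3)^2 = 27
  9 * (3)^1 = 27
  constant: -8
Sum = 27 + 27 - 8 = 46


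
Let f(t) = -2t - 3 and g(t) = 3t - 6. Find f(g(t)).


Substitute g(t) into f:
f(g(t)) = -2*(3t - 6) + (-3)
Expand and combine: -6t + 9


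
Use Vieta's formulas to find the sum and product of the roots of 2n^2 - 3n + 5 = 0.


For an^2+bn+c=0: sum = -b/a, product = c/a.
a=2, b=-3, c=5
Sum = -(-3)/2 = 3/2
Product = (5)/2 = 5/2


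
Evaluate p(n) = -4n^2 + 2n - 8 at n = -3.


Using direct substitution:
  -4 * (-3)^2 = -36
  2 * (-3)^1 = -6
  constant: -8
Sum = -36 - 6 - 8 = -50


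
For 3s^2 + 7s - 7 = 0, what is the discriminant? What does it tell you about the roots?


D = b^2 - 4ac = (7)^2 - 4(3)(-7) = 49 + 84 = 133
Since D > 0: two distinct irrational roots


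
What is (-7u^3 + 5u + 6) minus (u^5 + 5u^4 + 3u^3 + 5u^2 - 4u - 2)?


Distribute the minus sign:
  (-7u^3 + 5u + 6)
- (u^5 + 5u^4 + 3u^3 + 5u^2 - 4u - 2)
Negate second polynomial: -u^5 - 5u^4 - 3u^3 - 5u^2 + 4u + 2
Add: -u^5 - 5u^4 - 10u^3 - 5u^2 + 9u + 8


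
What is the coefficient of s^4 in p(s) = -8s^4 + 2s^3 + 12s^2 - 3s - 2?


Read off the coefficient of s^4: -8


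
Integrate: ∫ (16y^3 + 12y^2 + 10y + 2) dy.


Reverse power rule on each term:
  ∫ 16y^3 dy = 4y^4
  ∫ 12y^2 dy = 4y^3
  ∫ 10y dy = 5y^2
  ∫ 2 dy = 2y
F(y) = 4y^4 + 4y^3 + 5y^2 + 2y + C


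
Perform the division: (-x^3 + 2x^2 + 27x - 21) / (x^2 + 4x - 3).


(-x^3 + 2x^2 + 27x - 21) / (x^2 + 4x - 3)
Step 1: -x * (x^2 + 4x - 3) = -x^3 - 4x^2 + 3x; subtract.
Step 2: 6 * (x^2 + 4x - 3) = 6x^2 + 24x - 18; subtract.
Quotient: -x + 6, Remainder: -3


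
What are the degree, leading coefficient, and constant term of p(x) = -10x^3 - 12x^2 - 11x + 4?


Highest power of x is 3, with coefficient -10. Constant term is 4.
Degree = 3, leading coefficient = -10, constant term = 4


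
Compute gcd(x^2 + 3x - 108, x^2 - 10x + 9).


Factor each:
  x^2 + 3x - 108 = (x - 9)(x + 12)
  x^2 - 10x + 9 = (x - 9)(x - 1)
Common monic factor: x - 9


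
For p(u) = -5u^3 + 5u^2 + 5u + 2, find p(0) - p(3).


p(0) = 2
p(3) = -73
p(0) - p(3) = 2 + 73 = 75


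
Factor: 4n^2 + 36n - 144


Roots satisfy r1 + r2 = -b/a = -9 and r1*r2 = c/a = -36.
So r1 = -12, r2 = 3.
4n^2 + 36n - 144 = 4(n - r1)(n - r2) = 4(n + 12)(n - 3)


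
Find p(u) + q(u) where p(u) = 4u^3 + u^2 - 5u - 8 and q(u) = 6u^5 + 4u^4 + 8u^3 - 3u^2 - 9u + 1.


Align terms by degree and add:
  4u^3 + u^2 - 5u - 8
+ 6u^5 + 4u^4 + 8u^3 - 3u^2 - 9u + 1
= 6u^5 + 4u^4 + 12u^3 - 2u^2 - 14u - 7


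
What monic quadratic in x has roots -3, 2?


p(x) = (x + 3)(x - 2)
Expand: x^2 + x - 6


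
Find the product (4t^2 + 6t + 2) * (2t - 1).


Distribute each term of the first polynomial:
  (4t^2)(2t - 1) = 8t^3 - 4t^2
  (6t)(2t - 1) = 12t^2 - 6t
  (2)(2t - 1) = 4t - 2
Sum: 8t^3 + 8t^2 - 2t - 2


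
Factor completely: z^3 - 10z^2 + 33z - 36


Try integer roots (divisors of -36). z=3: p(3)=0.
Divide out (z - 3): quotient is z^2 - 7z + 12.
Factor the quadratic: (z - 4)(z - 3)
Result: (z - 3)(z - 4)(z - 3)


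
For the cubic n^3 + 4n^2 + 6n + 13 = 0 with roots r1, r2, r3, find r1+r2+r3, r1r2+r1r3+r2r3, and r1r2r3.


Monic cubic n^3+bn^2+cn+d=0: sum=-b, pairwise sum=c, product=-d.
b=4, c=6, d=13
r1+r2+r3 = -4
r1r2+r1r3+r2r3 = 6
r1r2r3 = -13


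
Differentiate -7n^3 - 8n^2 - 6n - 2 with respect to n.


Apply the power rule term by term:
  d/dn(-7n^3) = -21n^2
  d/dn(-8n^2) = -16n
  d/dn(-6n) = -6
  d/dn(-2) = 0
p'(n) = -21n^2 - 16n - 6


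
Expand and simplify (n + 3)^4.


Expand (n + 3)^4 by repeated multiplication:
  (n + 3)^2 = n^2 + 6n + 9
  (n + 3)^3 = n^3 + 9n^2 + 27n + 27
= n^4 + 12n^3 + 54n^2 + 108n + 81


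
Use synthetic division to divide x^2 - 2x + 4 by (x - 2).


Synthetic division with c = 2. Coefficients: 1, -2, 4
Bring down 1.
  1 * 2 = 2; 2 - 2 = 0
  0 * 2 = 0; 0 + 4 = 4
Quotient: x, Remainder: 4


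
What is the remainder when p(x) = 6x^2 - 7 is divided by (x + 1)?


By the Remainder Theorem, the remainder equals p(-1):
  6*(-1)^2 = 6
  0*(-1)^1 = 0
  constant: -7
Sum: 6 + 0 - 7 = -1


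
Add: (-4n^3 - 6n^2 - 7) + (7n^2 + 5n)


Align terms by degree and add:
  -4n^3 - 6n^2 - 7
+ 7n^2 + 5n
= -4n^3 + n^2 + 5n - 7


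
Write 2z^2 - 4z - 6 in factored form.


Roots satisfy r1 + r2 = -b/a = 2 and r1*r2 = c/a = -3.
So r1 = -1, r2 = 3.
2z^2 - 4z - 6 = 2(z - r1)(z - r2) = 2(z + 1)(z - 3)


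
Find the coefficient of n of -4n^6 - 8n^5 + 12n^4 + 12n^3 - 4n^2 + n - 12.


Read off the coefficient of n: 1


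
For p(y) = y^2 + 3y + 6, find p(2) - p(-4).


p(2) = 16
p(-4) = 10
p(2) - p(-4) = 16 - 10 = 6


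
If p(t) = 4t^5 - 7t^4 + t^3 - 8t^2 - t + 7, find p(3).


Using direct substitution:
  4 * (3)^5 = 972
  -7 * (3)^4 = -567
  1 * (3)^3 = 27
  -8 * (3)^2 = -72
  -1 * (3)^1 = -3
  constant: 7
Sum = 972 - 567 + 27 - 72 - 3 + 7 = 364


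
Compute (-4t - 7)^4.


Expand (-4t - 7)^4 by repeated multiplication:
  (-4t - 7)^2 = 16t^2 + 56t + 49
  (-4t - 7)^3 = -64t^3 - 336t^2 - 588t - 343
= 256t^4 + 1792t^3 + 4704t^2 + 5488t + 2401


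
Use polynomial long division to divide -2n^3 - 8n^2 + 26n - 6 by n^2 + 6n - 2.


(-2n^3 - 8n^2 + 26n - 6) / (n^2 + 6n - 2)
Step 1: -2n * (n^2 + 6n - 2) = -2n^3 - 12n^2 + 4n; subtract.
Step 2: 4 * (n^2 + 6n - 2) = 4n^2 + 24n - 8; subtract.
Quotient: -2n + 4, Remainder: -2n + 2


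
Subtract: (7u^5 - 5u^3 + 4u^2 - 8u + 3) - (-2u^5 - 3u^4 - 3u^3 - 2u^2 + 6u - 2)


Distribute the minus sign:
  (7u^5 - 5u^3 + 4u^2 - 8u + 3)
- (-2u^5 - 3u^4 - 3u^3 - 2u^2 + 6u - 2)
Negate second polynomial: 2u^5 + 3u^4 + 3u^3 + 2u^2 - 6u + 2
Add: 9u^5 + 3u^4 - 2u^3 + 6u^2 - 14u + 5


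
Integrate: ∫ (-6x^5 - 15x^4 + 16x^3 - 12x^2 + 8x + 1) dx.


Reverse power rule on each term:
  ∫ -6x^5 dx = -x^6
  ∫ -15x^4 dx = -3x^5
  ∫ 16x^3 dx = 4x^4
  ∫ -12x^2 dx = -4x^3
  ∫ 8x dx = 4x^2
  ∫ 1 dx = x
F(x) = -x^6 - 3x^5 + 4x^4 - 4x^3 + 4x^2 + x + C


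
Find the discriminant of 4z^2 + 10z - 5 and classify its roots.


D = b^2 - 4ac = (10)^2 - 4(4)(-5) = 100 + 80 = 180
Since D > 0: two distinct irrational roots


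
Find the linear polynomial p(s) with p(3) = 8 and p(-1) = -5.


p(s) = ms + b. Using p(3)=8, p(-1)=-5:
m = (8 + 5)/(3 + 1) = 13/4 = 13/4
b = 8 - m*(3) = 8 - 39/4 = -7/4
p(s) = (13/4)s - (7/4)


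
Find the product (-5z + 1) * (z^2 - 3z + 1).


Distribute each term of the first polynomial:
  (-5z)(z^2 - 3z + 1) = -5z^3 + 15z^2 - 5z
  (1)(z^2 - 3z + 1) = z^2 - 3z + 1
Sum: -5z^3 + 16z^2 - 8z + 1


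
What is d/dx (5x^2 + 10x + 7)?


Apply the power rule term by term:
  d/dx(5x^2) = 10x
  d/dx(10x) = 10
  d/dx(7) = 0
p'(x) = 10x + 10


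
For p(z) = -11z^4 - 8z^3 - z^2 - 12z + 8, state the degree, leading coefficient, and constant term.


Highest power of z is 4, with coefficient -11. Constant term is 8.
Degree = 4, leading coefficient = -11, constant term = 8


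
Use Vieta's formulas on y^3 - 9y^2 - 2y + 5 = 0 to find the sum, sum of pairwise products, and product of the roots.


Monic cubic y^3+by^2+cy+d=0: sum=-b, pairwise sum=c, product=-d.
b=-9, c=-2, d=5
r1+r2+r3 = 9
r1r2+r1r3+r2r3 = -2
r1r2r3 = -5


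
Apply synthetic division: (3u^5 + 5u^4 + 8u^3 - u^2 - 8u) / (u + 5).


Synthetic division with c = -5. Coefficients: 3, 5, 8, -1, -8, 0
Bring down 3.
  3 * -5 = -15; -15 + 5 = -10
  -10 * -5 = 50; 50 + 8 = 58
  58 * -5 = -290; -290 - 1 = -291
  -291 * -5 = 1455; 1455 - 8 = 1447
  1447 * -5 = -7235; -7235 + 0 = -7235
Quotient: 3u^4 - 10u^3 + 58u^2 - 291u + 1447, Remainder: -7235


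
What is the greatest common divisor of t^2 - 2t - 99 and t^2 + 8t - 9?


Factor each:
  t^2 - 2t - 99 = (t + 9)(t - 11)
  t^2 + 8t - 9 = (t + 9)(t - 1)
Common monic factor: t + 9


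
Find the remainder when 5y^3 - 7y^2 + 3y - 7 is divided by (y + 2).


By the Remainder Theorem, the remainder equals p(-2):
  5*(-2)^3 = -40
  -7*(-2)^2 = -28
  3*(-2)^1 = -6
  constant: -7
Sum: -40 - 28 - 6 - 7 = -81


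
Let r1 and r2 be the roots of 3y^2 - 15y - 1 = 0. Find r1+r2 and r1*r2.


For ay^2+by+c=0: sum = -b/a, product = c/a.
a=3, b=-15, c=-1
Sum = -(-15)/3 = 5
Product = (-1)/3 = -1/3


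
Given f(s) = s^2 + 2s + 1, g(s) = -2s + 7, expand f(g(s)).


Substitute g(s) into f:
f(g(s)) = 1*(-2s + 7)^2 + 2*(-2s + 7) + 1
(-2s + 7)^2 = 4s^2 - 28s + 49
Expand and combine: 4s^2 - 32s + 64


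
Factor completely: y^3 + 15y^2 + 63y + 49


Try integer roots (divisors of 49). y=-7: p(-7)=0.
Divide out (y + 7): quotient is y^2 + 8y + 7.
Factor the quadratic: (y + 7)(y + 1)
Result: (y + 7)(y + 7)(y + 1)


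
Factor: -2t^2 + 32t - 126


Roots satisfy r1 + r2 = -b/a = 16 and r1*r2 = c/a = 63.
So r1 = 7, r2 = 9.
-2t^2 + 32t - 126 = -2(t - r1)(t - r2) = -2(t - 7)(t - 9)


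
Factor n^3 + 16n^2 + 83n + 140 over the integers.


Try integer roots (divisors of 140). n=-4: p(-4)=0.
Divide out (n + 4): quotient is n^2 + 12n + 35.
Factor the quadratic: (n + 5)(n + 7)
Result: (n + 4)(n + 5)(n + 7)


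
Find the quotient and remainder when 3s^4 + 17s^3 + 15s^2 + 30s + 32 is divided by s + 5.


(3s^4 + 17s^3 + 15s^2 + 30s + 32) / (s + 5)
Step 1: 3s^3 * (s + 5) = 3s^4 + 15s^3; subtract.
Step 2: 2s^2 * (s + 5) = 2s^3 + 10s^2; subtract.
Step 3: 5s * (s + 5) = 5s^2 + 25s; subtract.
Step 4: 5 * (s + 5) = 5s + 25; subtract.
Quotient: 3s^3 + 2s^2 + 5s + 5, Remainder: 7


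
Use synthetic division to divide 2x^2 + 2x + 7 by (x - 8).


Synthetic division with c = 8. Coefficients: 2, 2, 7
Bring down 2.
  2 * 8 = 16; 16 + 2 = 18
  18 * 8 = 144; 144 + 7 = 151
Quotient: 2x + 18, Remainder: 151


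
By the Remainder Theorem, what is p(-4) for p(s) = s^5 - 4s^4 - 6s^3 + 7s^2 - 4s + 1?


By the Remainder Theorem, the remainder equals p(-4):
  1*(-4)^5 = -1024
  -4*(-4)^4 = -1024
  -6*(-4)^3 = 384
  7*(-4)^2 = 112
  -4*(-4)^1 = 16
  constant: 1
Sum: -1024 - 1024 + 384 + 112 + 16 + 1 = -1535


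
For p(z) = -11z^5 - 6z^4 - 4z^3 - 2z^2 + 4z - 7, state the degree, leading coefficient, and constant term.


Highest power of z is 5, with coefficient -11. Constant term is -7.
Degree = 5, leading coefficient = -11, constant term = -7


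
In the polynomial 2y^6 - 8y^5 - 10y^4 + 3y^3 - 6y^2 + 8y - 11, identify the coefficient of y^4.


Read off the coefficient of y^4: -10


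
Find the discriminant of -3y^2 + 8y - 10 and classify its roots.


D = b^2 - 4ac = (8)^2 - 4(-3)(-10) = 64 - 120 = -56
Since D < 0: two complex conjugate roots (no real roots)


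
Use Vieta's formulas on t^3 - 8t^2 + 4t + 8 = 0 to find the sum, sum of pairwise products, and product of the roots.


Monic cubic t^3+bt^2+ct+d=0: sum=-b, pairwise sum=c, product=-d.
b=-8, c=4, d=8
r1+r2+r3 = 8
r1r2+r1r3+r2r3 = 4
r1r2r3 = -8


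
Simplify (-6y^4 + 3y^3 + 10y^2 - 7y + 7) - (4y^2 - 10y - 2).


Distribute the minus sign:
  (-6y^4 + 3y^3 + 10y^2 - 7y + 7)
- (4y^2 - 10y - 2)
Negate second polynomial: -4y^2 + 10y + 2
Add: -6y^4 + 3y^3 + 6y^2 + 3y + 9


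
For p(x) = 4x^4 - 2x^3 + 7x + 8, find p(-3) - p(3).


p(-3) = 365
p(3) = 299
p(-3) - p(3) = 365 - 299 = 66


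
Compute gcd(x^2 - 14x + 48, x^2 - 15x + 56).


Factor each:
  x^2 - 14x + 48 = (x - 8)(x - 6)
  x^2 - 15x + 56 = (x - 8)(x - 7)
Common monic factor: x - 8


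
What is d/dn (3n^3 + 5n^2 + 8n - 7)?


Apply the power rule term by term:
  d/dn(3n^3) = 9n^2
  d/dn(5n^2) = 10n
  d/dn(8n) = 8
  d/dn(-7) = 0
p'(n) = 9n^2 + 10n + 8


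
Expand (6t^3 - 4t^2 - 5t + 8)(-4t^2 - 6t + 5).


Distribute each term of the first polynomial:
  (6t^3)(-4t^2 - 6t + 5) = -24t^5 - 36t^4 + 30t^3
  (-4t^2)(-4t^2 - 6t + 5) = 16t^4 + 24t^3 - 20t^2
  (-5t)(-4t^2 - 6t + 5) = 20t^3 + 30t^2 - 25t
  (8)(-4t^2 - 6t + 5) = -32t^2 - 48t + 40
Sum: -24t^5 - 20t^4 + 74t^3 - 22t^2 - 73t + 40


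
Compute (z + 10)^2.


Expand (z + 10)^2 by repeated multiplication:
= z^2 + 20z + 100


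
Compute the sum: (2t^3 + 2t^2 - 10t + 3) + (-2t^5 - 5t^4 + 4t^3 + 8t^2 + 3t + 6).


Align terms by degree and add:
  2t^3 + 2t^2 - 10t + 3
  -2t^5 - 5t^4 + 4t^3 + 8t^2 + 3t + 6
= -2t^5 - 5t^4 + 6t^3 + 10t^2 - 7t + 9


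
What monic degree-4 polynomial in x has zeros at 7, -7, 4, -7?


p(x) = (x - 7)(x + 7)(x - 4)(x + 7)
Expand: x^4 + 3x^3 - 77x^2 - 147x + 1372


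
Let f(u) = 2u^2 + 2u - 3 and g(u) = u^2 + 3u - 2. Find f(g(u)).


Substitute g(u) into f:
f(g(u)) = 2*(u^2 + 3u - 2)^2 + 2*(u^2 + 3u - 2) + (-3)
(u^2 + 3u - 2)^2 = u^4 + 6u^3 + 5u^2 - 12u + 4
Expand and combine: 2u^4 + 12u^3 + 12u^2 - 18u + 1


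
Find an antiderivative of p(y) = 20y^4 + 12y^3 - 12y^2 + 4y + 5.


Reverse power rule on each term:
  ∫ 20y^4 dy = 4y^5
  ∫ 12y^3 dy = 3y^4
  ∫ -12y^2 dy = -4y^3
  ∫ 4y dy = 2y^2
  ∫ 5 dy = 5y
F(y) = 4y^5 + 3y^4 - 4y^3 + 2y^2 + 5y + C


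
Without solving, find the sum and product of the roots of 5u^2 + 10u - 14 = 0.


For au^2+bu+c=0: sum = -b/a, product = c/a.
a=5, b=10, c=-14
Sum = -(10)/5 = -2
Product = (-14)/5 = -14/5


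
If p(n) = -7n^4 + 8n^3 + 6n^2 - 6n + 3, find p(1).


Using direct substitution:
  -7 * (1)^4 = -7
  8 * (1)^3 = 8
  6 * (1)^2 = 6
  -6 * (1)^1 = -6
  constant: 3
Sum = -7 + 8 + 6 - 6 + 3 = 4


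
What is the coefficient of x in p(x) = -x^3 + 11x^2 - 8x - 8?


Read off the coefficient of x: -8


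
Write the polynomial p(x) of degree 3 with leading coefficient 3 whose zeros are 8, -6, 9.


p(x) = 3(x - 8)(x + 6)(x - 9)
Expand: 3x^3 - 33x^2 - 90x + 1296


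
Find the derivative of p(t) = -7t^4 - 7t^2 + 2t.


Apply the power rule term by term:
  d/dt(-7t^4) = -28t^3
  d/dt(-7t^2) = -14t
  d/dt(2t) = 2
p'(t) = -28t^3 - 14t + 2


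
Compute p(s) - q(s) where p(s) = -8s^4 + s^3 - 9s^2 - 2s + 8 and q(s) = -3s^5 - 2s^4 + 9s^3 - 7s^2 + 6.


Distribute the minus sign:
  (-8s^4 + s^3 - 9s^2 - 2s + 8)
- (-3s^5 - 2s^4 + 9s^3 - 7s^2 + 6)
Negate second polynomial: 3s^5 + 2s^4 - 9s^3 + 7s^2 - 6
Add: 3s^5 - 6s^4 - 8s^3 - 2s^2 - 2s + 2


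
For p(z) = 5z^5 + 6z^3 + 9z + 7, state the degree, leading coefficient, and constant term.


Highest power of z is 5, with coefficient 5. Constant term is 7.
Degree = 5, leading coefficient = 5, constant term = 7


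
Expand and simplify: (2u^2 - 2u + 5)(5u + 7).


Distribute each term of the first polynomial:
  (2u^2)(5u + 7) = 10u^3 + 14u^2
  (-2u)(5u + 7) = -10u^2 - 14u
  (5)(5u + 7) = 25u + 35
Sum: 10u^3 + 4u^2 + 11u + 35


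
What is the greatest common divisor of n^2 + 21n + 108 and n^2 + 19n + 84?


Factor each:
  n^2 + 21n + 108 = (n + 12)(n + 9)
  n^2 + 19n + 84 = (n + 12)(n + 7)
Common monic factor: n + 12


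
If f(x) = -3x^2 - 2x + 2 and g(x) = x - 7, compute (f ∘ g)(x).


Substitute g(x) into f:
f(g(x)) = -3*(x - 7)^2 + (-2)*(x - 7) + 2
(x - 7)^2 = x^2 - 14x + 49
Expand and combine: -3x^2 + 40x - 131


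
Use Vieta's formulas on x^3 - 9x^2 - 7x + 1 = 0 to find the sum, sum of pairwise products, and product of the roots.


Monic cubic x^3+bx^2+cx+d=0: sum=-b, pairwise sum=c, product=-d.
b=-9, c=-7, d=1
r1+r2+r3 = 9
r1r2+r1r3+r2r3 = -7
r1r2r3 = -1


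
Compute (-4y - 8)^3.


Expand (-4y - 8)^3 by repeated multiplication:
  (-4y - 8)^2 = 16y^2 + 64y + 64
= -64y^3 - 384y^2 - 768y - 512


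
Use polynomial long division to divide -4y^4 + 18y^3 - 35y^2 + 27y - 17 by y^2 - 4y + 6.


(-4y^4 + 18y^3 - 35y^2 + 27y - 17) / (y^2 - 4y + 6)
Step 1: -4y^2 * (y^2 - 4y + 6) = -4y^4 + 16y^3 - 24y^2; subtract.
Step 2: 2y * (y^2 - 4y + 6) = 2y^3 - 8y^2 + 12y; subtract.
Step 3: -3 * (y^2 - 4y + 6) = -3y^2 + 12y - 18; subtract.
Quotient: -4y^2 + 2y - 3, Remainder: 3y + 1


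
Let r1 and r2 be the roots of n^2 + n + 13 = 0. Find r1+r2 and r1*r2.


For an^2+bn+c=0: sum = -b/a, product = c/a.
a=1, b=1, c=13
Sum = -(1)/1 = -1
Product = (13)/1 = 13


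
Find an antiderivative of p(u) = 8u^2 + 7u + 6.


Reverse power rule on each term:
  ∫ 8u^2 du = (8/3)u^3
  ∫ 7u du = (7/2)u^2
  ∫ 6 du = 6u
F(u) = (8/3)u^3 + (7/2)u^2 + 6u + C


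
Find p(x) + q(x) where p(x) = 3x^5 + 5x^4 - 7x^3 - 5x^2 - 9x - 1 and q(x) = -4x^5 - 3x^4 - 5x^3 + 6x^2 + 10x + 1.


Align terms by degree and add:
  3x^5 + 5x^4 - 7x^3 - 5x^2 - 9x - 1
  -4x^5 - 3x^4 - 5x^3 + 6x^2 + 10x + 1
= -x^5 + 2x^4 - 12x^3 + x^2 + x


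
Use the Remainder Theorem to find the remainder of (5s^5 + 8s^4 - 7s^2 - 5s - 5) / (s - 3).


By the Remainder Theorem, the remainder equals p(3):
  5*(3)^5 = 1215
  8*(3)^4 = 648
  0*(3)^3 = 0
  -7*(3)^2 = -63
  -5*(3)^1 = -15
  constant: -5
Sum: 1215 + 648 + 0 - 63 - 15 - 5 = 1780


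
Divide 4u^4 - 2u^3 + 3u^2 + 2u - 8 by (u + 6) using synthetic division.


Synthetic division with c = -6. Coefficients: 4, -2, 3, 2, -8
Bring down 4.
  4 * -6 = -24; -24 - 2 = -26
  -26 * -6 = 156; 156 + 3 = 159
  159 * -6 = -954; -954 + 2 = -952
  -952 * -6 = 5712; 5712 - 8 = 5704
Quotient: 4u^3 - 26u^2 + 159u - 952, Remainder: 5704


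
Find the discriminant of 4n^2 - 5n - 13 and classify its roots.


D = b^2 - 4ac = (-5)^2 - 4(4)(-13) = 25 + 208 = 233
Since D > 0: two distinct irrational roots


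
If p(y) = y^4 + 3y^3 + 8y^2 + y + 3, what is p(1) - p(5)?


p(1) = 16
p(5) = 1208
p(1) - p(5) = 16 - 1208 = -1192


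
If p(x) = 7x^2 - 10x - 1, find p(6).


Using direct substitution:
  7 * (6)^2 = 252
  -10 * (6)^1 = -60
  constant: -1
Sum = 252 - 60 - 1 = 191


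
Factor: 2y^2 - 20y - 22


Roots satisfy r1 + r2 = -b/a = 10 and r1*r2 = c/a = -11.
So r1 = 11, r2 = -1.
2y^2 - 20y - 22 = 2(y - r1)(y - r2) = 2(y - 11)(y + 1)


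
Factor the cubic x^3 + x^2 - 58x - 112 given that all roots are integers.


Try integer roots (divisors of -112). x=-2: p(-2)=0.
Divide out (x + 2): quotient is x^2 - x - 56.
Factor the quadratic: (x - 8)(x + 7)
Result: (x + 2)(x - 8)(x + 7)


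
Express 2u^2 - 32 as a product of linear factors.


Roots satisfy r1 + r2 = -b/a = 0 and r1*r2 = c/a = -16.
So r1 = 4, r2 = -4.
2u^2 - 32 = 2(u - r1)(u - r2) = 2(u - 4)(u + 4)


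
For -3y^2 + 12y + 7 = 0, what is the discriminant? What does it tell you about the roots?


D = b^2 - 4ac = (12)^2 - 4(-3)(7) = 144 + 84 = 228
Since D > 0: two distinct irrational roots


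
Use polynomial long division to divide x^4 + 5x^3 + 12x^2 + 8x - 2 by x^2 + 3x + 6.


(x^4 + 5x^3 + 12x^2 + 8x - 2) / (x^2 + 3x + 6)
Step 1: x^2 * (x^2 + 3x + 6) = x^4 + 3x^3 + 6x^2; subtract.
Step 2: 2x * (x^2 + 3x + 6) = 2x^3 + 6x^2 + 12x; subtract.
Step 3: 0 * (x^2 + 3x + 6) = 0; subtract.
Quotient: x^2 + 2x, Remainder: -4x - 2


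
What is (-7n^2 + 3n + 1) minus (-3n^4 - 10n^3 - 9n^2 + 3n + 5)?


Distribute the minus sign:
  (-7n^2 + 3n + 1)
- (-3n^4 - 10n^3 - 9n^2 + 3n + 5)
Negate second polynomial: 3n^4 + 10n^3 + 9n^2 - 3n - 5
Add: 3n^4 + 10n^3 + 2n^2 - 4


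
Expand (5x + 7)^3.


Expand (5x + 7)^3 by repeated multiplication:
  (5x + 7)^2 = 25x^2 + 70x + 49
= 125x^3 + 525x^2 + 735x + 343


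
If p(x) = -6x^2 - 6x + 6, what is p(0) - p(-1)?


p(0) = 6
p(-1) = 6
p(0) - p(-1) = 6 - 6 = 0


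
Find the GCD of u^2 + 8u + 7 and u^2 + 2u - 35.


Factor each:
  u^2 + 8u + 7 = (u + 7)(u + 1)
  u^2 + 2u - 35 = (u + 7)(u - 5)
Common monic factor: u + 7


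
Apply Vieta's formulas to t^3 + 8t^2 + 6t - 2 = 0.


Monic cubic t^3+bt^2+ct+d=0: sum=-b, pairwise sum=c, product=-d.
b=8, c=6, d=-2
r1+r2+r3 = -8
r1r2+r1r3+r2r3 = 6
r1r2r3 = 2


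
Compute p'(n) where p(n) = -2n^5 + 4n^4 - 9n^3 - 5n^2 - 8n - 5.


Apply the power rule term by term:
  d/dn(-2n^5) = -10n^4
  d/dn(4n^4) = 16n^3
  d/dn(-9n^3) = -27n^2
  d/dn(-5n^2) = -10n
  d/dn(-8n) = -8
  d/dn(-5) = 0
p'(n) = -10n^4 + 16n^3 - 27n^2 - 10n - 8


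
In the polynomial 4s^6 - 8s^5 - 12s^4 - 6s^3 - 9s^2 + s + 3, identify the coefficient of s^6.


Read off the coefficient of s^6: 4


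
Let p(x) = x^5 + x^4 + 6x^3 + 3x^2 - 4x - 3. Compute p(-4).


Using direct substitution:
  1 * (-4)^5 = -1024
  1 * (-4)^4 = 256
  6 * (-4)^3 = -384
  3 * (-4)^2 = 48
  -4 * (-4)^1 = 16
  constant: -3
Sum = -1024 + 256 - 384 + 48 + 16 - 3 = -1091


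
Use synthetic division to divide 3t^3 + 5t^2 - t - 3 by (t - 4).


Synthetic division with c = 4. Coefficients: 3, 5, -1, -3
Bring down 3.
  3 * 4 = 12; 12 + 5 = 17
  17 * 4 = 68; 68 - 1 = 67
  67 * 4 = 268; 268 - 3 = 265
Quotient: 3t^2 + 17t + 67, Remainder: 265


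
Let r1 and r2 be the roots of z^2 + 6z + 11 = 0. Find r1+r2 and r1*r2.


For az^2+bz+c=0: sum = -b/a, product = c/a.
a=1, b=6, c=11
Sum = -(6)/1 = -6
Product = (11)/1 = 11


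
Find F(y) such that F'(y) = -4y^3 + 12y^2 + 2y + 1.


Reverse power rule on each term:
  ∫ -4y^3 dy = -y^4
  ∫ 12y^2 dy = 4y^3
  ∫ 2y dy = y^2
  ∫ 1 dy = y
F(y) = -y^4 + 4y^3 + y^2 + y + C


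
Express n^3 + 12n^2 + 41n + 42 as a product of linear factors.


Try integer roots (divisors of 42). n=-7: p(-7)=0.
Divide out (n + 7): quotient is n^2 + 5n + 6.
Factor the quadratic: (n + 3)(n + 2)
Result: (n + 7)(n + 3)(n + 2)


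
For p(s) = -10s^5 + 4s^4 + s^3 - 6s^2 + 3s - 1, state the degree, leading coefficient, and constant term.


Highest power of s is 5, with coefficient -10. Constant term is -1.
Degree = 5, leading coefficient = -10, constant term = -1


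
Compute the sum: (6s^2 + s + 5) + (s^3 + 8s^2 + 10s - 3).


Align terms by degree and add:
  6s^2 + s + 5
+ s^3 + 8s^2 + 10s - 3
= s^3 + 14s^2 + 11s + 2


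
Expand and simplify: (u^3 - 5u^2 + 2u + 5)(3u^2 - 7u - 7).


Distribute each term of the first polynomial:
  (u^3)(3u^2 - 7u - 7) = 3u^5 - 7u^4 - 7u^3
  (-5u^2)(3u^2 - 7u - 7) = -15u^4 + 35u^3 + 35u^2
  (2u)(3u^2 - 7u - 7) = 6u^3 - 14u^2 - 14u
  (5)(3u^2 - 7u - 7) = 15u^2 - 35u - 35
Sum: 3u^5 - 22u^4 + 34u^3 + 36u^2 - 49u - 35


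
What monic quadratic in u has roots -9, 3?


p(u) = (u + 9)(u - 3)
Expand: u^2 + 6u - 27


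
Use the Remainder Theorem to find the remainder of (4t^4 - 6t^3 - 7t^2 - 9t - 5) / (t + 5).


By the Remainder Theorem, the remainder equals p(-5):
  4*(-5)^4 = 2500
  -6*(-5)^3 = 750
  -7*(-5)^2 = -175
  -9*(-5)^1 = 45
  constant: -5
Sum: 2500 + 750 - 175 + 45 - 5 = 3115


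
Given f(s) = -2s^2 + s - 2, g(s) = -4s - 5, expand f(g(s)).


Substitute g(s) into f:
f(g(s)) = -2*(-4s - 5)^2 + 1*(-4s - 5) + (-2)
(-4s - 5)^2 = 16s^2 + 40s + 25
Expand and combine: -32s^2 - 84s - 57


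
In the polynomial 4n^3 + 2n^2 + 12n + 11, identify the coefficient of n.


Read off the coefficient of n: 12


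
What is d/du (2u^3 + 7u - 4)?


Apply the power rule term by term:
  d/du(2u^3) = 6u^2
  d/du(7u) = 7
  d/du(-4) = 0
p'(u) = 6u^2 + 7


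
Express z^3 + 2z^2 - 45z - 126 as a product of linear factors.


Try integer roots (divisors of -126). z=-6: p(-6)=0.
Divide out (z + 6): quotient is z^2 - 4z - 21.
Factor the quadratic: (z + 3)(z - 7)
Result: (z + 6)(z + 3)(z - 7)


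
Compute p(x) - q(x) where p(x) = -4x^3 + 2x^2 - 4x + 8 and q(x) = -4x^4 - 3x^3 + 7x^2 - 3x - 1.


Distribute the minus sign:
  (-4x^3 + 2x^2 - 4x + 8)
- (-4x^4 - 3x^3 + 7x^2 - 3x - 1)
Negate second polynomial: 4x^4 + 3x^3 - 7x^2 + 3x + 1
Add: 4x^4 - x^3 - 5x^2 - x + 9


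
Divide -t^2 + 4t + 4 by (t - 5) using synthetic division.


Synthetic division with c = 5. Coefficients: -1, 4, 4
Bring down -1.
  -1 * 5 = -5; -5 + 4 = -1
  -1 * 5 = -5; -5 + 4 = -1
Quotient: -t - 1, Remainder: -1


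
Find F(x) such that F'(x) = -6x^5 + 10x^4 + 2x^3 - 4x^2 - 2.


Reverse power rule on each term:
  ∫ -6x^5 dx = -x^6
  ∫ 10x^4 dx = 2x^5
  ∫ 2x^3 dx = (1/2)x^4
  ∫ -4x^2 dx = -(4/3)x^3
  ∫ -2 dx = -2x
F(x) = -x^6 + 2x^5 + (1/2)x^4 - (4/3)x^3 - 2x + C


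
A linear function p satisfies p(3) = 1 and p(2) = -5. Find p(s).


p(s) = ms + b. Using p(3)=1, p(2)=-5:
m = (1 + 5)/(3 - 2) = 6/1 = 6
b = 1 - m*(3) = 1 - 18 = -17
p(s) = 6s - 17


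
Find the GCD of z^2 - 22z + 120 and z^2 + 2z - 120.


Factor each:
  z^2 - 22z + 120 = (z - 10)(z - 12)
  z^2 + 2z - 120 = (z - 10)(z + 12)
Common monic factor: z - 10


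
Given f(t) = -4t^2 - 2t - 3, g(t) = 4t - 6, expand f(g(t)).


Substitute g(t) into f:
f(g(t)) = -4*(4t - 6)^2 + (-2)*(4t - 6) + (-3)
(4t - 6)^2 = 16t^2 - 48t + 36
Expand and combine: -64t^2 + 184t - 135


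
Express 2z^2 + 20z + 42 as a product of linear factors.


Roots satisfy r1 + r2 = -b/a = -10 and r1*r2 = c/a = 21.
So r1 = -3, r2 = -7.
2z^2 + 20z + 42 = 2(z - r1)(z - r2) = 2(z + 3)(z + 7)


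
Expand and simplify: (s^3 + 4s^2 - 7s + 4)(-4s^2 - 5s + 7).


Distribute each term of the first polynomial:
  (s^3)(-4s^2 - 5s + 7) = -4s^5 - 5s^4 + 7s^3
  (4s^2)(-4s^2 - 5s + 7) = -16s^4 - 20s^3 + 28s^2
  (-7s)(-4s^2 - 5s + 7) = 28s^3 + 35s^2 - 49s
  (4)(-4s^2 - 5s + 7) = -16s^2 - 20s + 28
Sum: -4s^5 - 21s^4 + 15s^3 + 47s^2 - 69s + 28


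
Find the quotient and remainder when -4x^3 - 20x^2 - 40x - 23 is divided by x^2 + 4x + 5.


(-4x^3 - 20x^2 - 40x - 23) / (x^2 + 4x + 5)
Step 1: -4x * (x^2 + 4x + 5) = -4x^3 - 16x^2 - 20x; subtract.
Step 2: -4 * (x^2 + 4x + 5) = -4x^2 - 16x - 20; subtract.
Quotient: -4x - 4, Remainder: -4x - 3


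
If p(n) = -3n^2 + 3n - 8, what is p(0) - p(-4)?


p(0) = -8
p(-4) = -68
p(0) - p(-4) = -8 + 68 = 60


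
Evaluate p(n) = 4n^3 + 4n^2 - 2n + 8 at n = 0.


Using direct substitution:
  4 * (0)^3 = 0
  4 * (0)^2 = 0
  -2 * (0)^1 = 0
  constant: 8
Sum = 0 + 0 + 0 + 8 = 8


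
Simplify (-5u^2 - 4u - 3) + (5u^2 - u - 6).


Align terms by degree and add:
  -5u^2 - 4u - 3
+ 5u^2 - u - 6
= -5u - 9


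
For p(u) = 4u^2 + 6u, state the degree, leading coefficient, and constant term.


Highest power of u is 2, with coefficient 4. Constant term is 0.
Degree = 2, leading coefficient = 4, constant term = 0


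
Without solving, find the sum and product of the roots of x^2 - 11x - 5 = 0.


For ax^2+bx+c=0: sum = -b/a, product = c/a.
a=1, b=-11, c=-5
Sum = -(-11)/1 = 11
Product = (-5)/1 = -5


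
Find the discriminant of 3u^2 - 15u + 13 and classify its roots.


D = b^2 - 4ac = (-15)^2 - 4(3)(13) = 225 - 156 = 69
Since D > 0: two distinct irrational roots


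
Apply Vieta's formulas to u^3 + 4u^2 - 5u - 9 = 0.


Monic cubic u^3+bu^2+cu+d=0: sum=-b, pairwise sum=c, product=-d.
b=4, c=-5, d=-9
r1+r2+r3 = -4
r1r2+r1r3+r2r3 = -5
r1r2r3 = 9


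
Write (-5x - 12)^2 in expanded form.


Expand (-5x - 12)^2 by repeated multiplication:
= 25x^2 + 120x + 144


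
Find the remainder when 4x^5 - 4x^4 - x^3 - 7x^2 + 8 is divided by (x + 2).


By the Remainder Theorem, the remainder equals p(-2):
  4*(-2)^5 = -128
  -4*(-2)^4 = -64
  -1*(-2)^3 = 8
  -7*(-2)^2 = -28
  0*(-2)^1 = 0
  constant: 8
Sum: -128 - 64 + 8 - 28 + 0 + 8 = -204


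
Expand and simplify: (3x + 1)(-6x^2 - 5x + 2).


Distribute each term of the first polynomial:
  (3x)(-6x^2 - 5x + 2) = -18x^3 - 15x^2 + 6x
  (1)(-6x^2 - 5x + 2) = -6x^2 - 5x + 2
Sum: -18x^3 - 21x^2 + x + 2


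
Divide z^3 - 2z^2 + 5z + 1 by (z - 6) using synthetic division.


Synthetic division with c = 6. Coefficients: 1, -2, 5, 1
Bring down 1.
  1 * 6 = 6; 6 - 2 = 4
  4 * 6 = 24; 24 + 5 = 29
  29 * 6 = 174; 174 + 1 = 175
Quotient: z^2 + 4z + 29, Remainder: 175


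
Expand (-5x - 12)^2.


Expand (-5x - 12)^2 by repeated multiplication:
= 25x^2 + 120x + 144


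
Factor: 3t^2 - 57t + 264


Roots satisfy r1 + r2 = -b/a = 19 and r1*r2 = c/a = 88.
So r1 = 8, r2 = 11.
3t^2 - 57t + 264 = 3(t - r1)(t - r2) = 3(t - 8)(t - 11)


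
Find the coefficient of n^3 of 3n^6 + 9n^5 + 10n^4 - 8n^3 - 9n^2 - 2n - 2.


Read off the coefficient of n^3: -8


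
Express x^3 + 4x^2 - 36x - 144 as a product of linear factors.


Try integer roots (divisors of -144). x=6: p(6)=0.
Divide out (x - 6): quotient is x^2 + 10x + 24.
Factor the quadratic: (x + 6)(x + 4)
Result: (x - 6)(x + 6)(x + 4)


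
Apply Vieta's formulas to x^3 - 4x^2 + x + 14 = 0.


Monic cubic x^3+bx^2+cx+d=0: sum=-b, pairwise sum=c, product=-d.
b=-4, c=1, d=14
r1+r2+r3 = 4
r1r2+r1r3+r2r3 = 1
r1r2r3 = -14


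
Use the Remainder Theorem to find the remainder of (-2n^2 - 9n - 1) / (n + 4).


By the Remainder Theorem, the remainder equals p(-4):
  -2*(-4)^2 = -32
  -9*(-4)^1 = 36
  constant: -1
Sum: -32 + 36 - 1 = 3


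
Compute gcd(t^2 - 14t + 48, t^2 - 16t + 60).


Factor each:
  t^2 - 14t + 48 = (t - 6)(t - 8)
  t^2 - 16t + 60 = (t - 6)(t - 10)
Common monic factor: t - 6


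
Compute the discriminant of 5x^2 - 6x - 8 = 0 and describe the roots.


D = b^2 - 4ac = (-6)^2 - 4(5)(-8) = 36 + 160 = 196
Since D > 0: two distinct rational roots


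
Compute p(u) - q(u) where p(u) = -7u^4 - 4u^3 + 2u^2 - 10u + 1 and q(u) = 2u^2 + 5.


Distribute the minus sign:
  (-7u^4 - 4u^3 + 2u^2 - 10u + 1)
- (2u^2 + 5)
Negate second polynomial: -2u^2 - 5
Add: -7u^4 - 4u^3 - 10u - 4
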